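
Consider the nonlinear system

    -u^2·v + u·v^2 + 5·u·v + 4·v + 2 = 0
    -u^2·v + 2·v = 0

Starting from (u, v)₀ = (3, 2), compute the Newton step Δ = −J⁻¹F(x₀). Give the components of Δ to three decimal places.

At (3, 2): F = (34.000, -14.000).
Jacobian J = [[-2·u·v + v^2 + 5·v, -u^2 + 2·u·v + 5·u + 4], [-2·u·v, -u^2 + 2]].
At the point, J = [[2.000, 22.000], [-12.000, -7.000]] (det J = 250.000).
Solving J·Δ = −F gives Δ = (-0.280, -1.520).

(-0.280, -1.520)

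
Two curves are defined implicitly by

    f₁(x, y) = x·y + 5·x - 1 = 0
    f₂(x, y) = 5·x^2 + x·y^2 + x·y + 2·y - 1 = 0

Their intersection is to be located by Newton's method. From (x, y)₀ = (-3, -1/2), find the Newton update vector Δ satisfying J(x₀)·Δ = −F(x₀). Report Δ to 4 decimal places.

(1.2508, -2.9572)

At (-3, -1/2): F = (-14.5000, 43.7500).
Jacobian J = [[y + 5, x], [10·x + y^2 + y, 2·x·y + x + 2]].
At the point, J = [[4.5000, -3.0000], [-30.2500, 2.0000]] (det J = -81.7500).
Solving J·Δ = −F gives Δ = (1.2508, -2.9572).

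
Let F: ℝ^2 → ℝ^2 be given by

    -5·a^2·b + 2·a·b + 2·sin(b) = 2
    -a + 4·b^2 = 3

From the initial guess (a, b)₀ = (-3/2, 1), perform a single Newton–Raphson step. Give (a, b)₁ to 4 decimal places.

At (-3/2, 1): F = (-14.567058, 2.5000).
Jacobian J = [[-10·a·b + 2·b, -5·a^2 + 2·a + 2·cos(b)], [-1, 8·b]].
At the point, J = [[17.0000, -13.169395], [-1.0000, 8.0000]] (det J = 122.830605).
Solving J·Δ = −F gives Δ = (0.6807, -0.2274).
Then the next iterate is (a, b)₁ = (-0.8193, 0.7726).

(-0.8193, 0.7726)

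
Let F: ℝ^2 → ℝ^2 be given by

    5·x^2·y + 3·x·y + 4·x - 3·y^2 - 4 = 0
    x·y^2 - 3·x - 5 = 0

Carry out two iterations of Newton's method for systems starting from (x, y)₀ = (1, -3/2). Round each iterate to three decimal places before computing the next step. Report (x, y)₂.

(-0.826, -1.767)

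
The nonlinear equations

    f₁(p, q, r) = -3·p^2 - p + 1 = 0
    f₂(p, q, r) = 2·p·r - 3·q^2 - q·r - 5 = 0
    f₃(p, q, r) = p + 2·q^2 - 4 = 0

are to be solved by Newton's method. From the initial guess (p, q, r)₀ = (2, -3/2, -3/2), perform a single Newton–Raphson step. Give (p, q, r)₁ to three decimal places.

At (2, -3/2, -3/2): F = (-13.000, -20.000, 2.500).
Jacobian J = [[-6·p - 1, 0, 0], [2·r, -6·q - r, 2·p - q], [1, 4·q, 0]].
At the point, J = [[-13.000, 0.000, 0.000], [-3.000, 10.500, 5.500], [1.000, -6.000, 0.000]] (det J = -429.000).
Solving J·Δ = −F gives Δ = (-1.000, 0.250, 2.614).
Then the next iterate is (p, q, r)₁ = (1.000, -1.250, 1.114).

(1.000, -1.250, 1.114)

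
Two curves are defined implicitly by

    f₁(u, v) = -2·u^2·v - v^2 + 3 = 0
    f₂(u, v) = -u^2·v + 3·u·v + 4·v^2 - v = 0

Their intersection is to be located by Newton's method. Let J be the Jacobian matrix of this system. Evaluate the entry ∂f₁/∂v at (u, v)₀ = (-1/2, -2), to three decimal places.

3.500

∂f₁/∂v = -2·u^2 - 2·v.
At (-1/2, -2) this is 3.500.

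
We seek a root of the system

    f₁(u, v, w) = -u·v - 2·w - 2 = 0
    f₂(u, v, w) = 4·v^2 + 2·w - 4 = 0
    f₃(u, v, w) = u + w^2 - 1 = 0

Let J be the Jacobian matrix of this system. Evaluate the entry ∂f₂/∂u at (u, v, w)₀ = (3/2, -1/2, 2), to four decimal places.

0.0000

∂f₂/∂u = 0.
At (3/2, -1/2, 2) this is 0.0000.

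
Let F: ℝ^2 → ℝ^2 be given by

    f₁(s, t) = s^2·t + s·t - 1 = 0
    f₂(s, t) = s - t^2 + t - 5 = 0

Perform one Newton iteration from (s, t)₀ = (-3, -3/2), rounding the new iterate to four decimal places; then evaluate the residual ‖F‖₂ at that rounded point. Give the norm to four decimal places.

At (-3, -3/2): F = (-10.0000, -11.7500).
Jacobian J = [[2·s·t + t, s^2 + s], [1, -2·t + 1]].
At the point, J = [[7.5000, 6.0000], [1.0000, 4.0000]] (det J = 24.0000).
Solving J·Δ = −F gives Δ = (-1.2708, 3.2552).
Then the next iterate is (s, t)₁ = (-4.2708, 1.7552).
Re-evaluating at (-4.2708, 1.7552): F = (23.518271, -10.596327), so ‖F‖₂ = 25.7952.

25.7952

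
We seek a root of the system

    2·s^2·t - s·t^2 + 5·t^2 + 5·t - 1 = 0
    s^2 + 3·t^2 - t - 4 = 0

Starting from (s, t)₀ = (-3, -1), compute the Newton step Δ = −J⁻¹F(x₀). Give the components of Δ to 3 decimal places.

(1.400, 0.086)

At (-3, -1): F = (-16.000, 9.000).
Jacobian J = [[4·s·t - t^2, 2·s^2 - 2·s·t + 10·t + 5], [2·s, 6·t - 1]].
At the point, J = [[11.000, 7.000], [-6.000, -7.000]] (det J = -35.000).
Solving J·Δ = −F gives Δ = (1.400, 0.086).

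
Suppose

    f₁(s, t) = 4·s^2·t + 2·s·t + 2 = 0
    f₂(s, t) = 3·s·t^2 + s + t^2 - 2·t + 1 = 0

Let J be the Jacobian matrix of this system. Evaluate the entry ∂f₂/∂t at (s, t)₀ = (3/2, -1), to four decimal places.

-13.0000

∂f₂/∂t = 6·s·t + 2·t - 2.
At (3/2, -1) this is -13.0000.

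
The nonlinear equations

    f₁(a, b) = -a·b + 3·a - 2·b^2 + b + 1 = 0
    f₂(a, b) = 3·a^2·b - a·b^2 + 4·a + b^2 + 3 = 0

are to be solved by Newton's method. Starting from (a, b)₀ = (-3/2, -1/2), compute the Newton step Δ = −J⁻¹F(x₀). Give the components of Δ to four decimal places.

At (-3/2, -1/2): F = (-5.2500, -5.7500).
Jacobian J = [[-b + 3, -a - 4·b + 1], [6·a·b - b^2 + 4, 3·a^2 - 2·a·b + 2·b]].
At the point, J = [[3.5000, 4.5000], [8.2500, 4.2500]] (det J = -22.2500).
Solving J·Δ = −F gives Δ = (0.1601, 1.0421).

(0.1601, 1.0421)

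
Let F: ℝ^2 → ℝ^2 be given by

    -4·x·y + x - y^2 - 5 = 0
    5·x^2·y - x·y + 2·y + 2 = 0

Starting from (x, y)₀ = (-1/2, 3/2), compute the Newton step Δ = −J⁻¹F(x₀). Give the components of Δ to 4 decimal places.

At (-1/2, 3/2): F = (-4.7500, 7.6250).
Jacobian J = [[-4·y + 1, -4·x - 2·y], [10·x·y - y, 5·x^2 - x + 2]].
At the point, J = [[-5.0000, -1.0000], [-9.0000, 3.7500]] (det J = -27.7500).
Solving J·Δ = −F gives Δ = (-0.3671, -2.9144).

(-0.3671, -2.9144)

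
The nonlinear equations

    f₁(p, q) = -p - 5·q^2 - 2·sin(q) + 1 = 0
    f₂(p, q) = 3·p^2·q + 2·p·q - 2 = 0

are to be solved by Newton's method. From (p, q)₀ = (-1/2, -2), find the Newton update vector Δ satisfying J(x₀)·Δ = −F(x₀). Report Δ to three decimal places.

(0.855, 0.842)

At (-1/2, -2): F = (-16.68141, -1.500).
Jacobian J = [[-1, -10·q - 2·cos(q)], [6·p·q + 2·q, 3·p^2 + 2·p]].
At the point, J = [[-1.000, 20.83229], [2.000, -0.250]] (det J = -41.41459).
Solving J·Δ = −F gives Δ = (0.855, 0.842).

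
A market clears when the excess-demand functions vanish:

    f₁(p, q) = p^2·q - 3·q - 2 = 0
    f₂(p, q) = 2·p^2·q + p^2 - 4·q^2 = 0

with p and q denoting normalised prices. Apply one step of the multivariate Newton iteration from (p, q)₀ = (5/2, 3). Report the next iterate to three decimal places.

(2.101, 2.459)

At (5/2, 3): F = (7.750, 7.750).
Jacobian J = [[2·p·q, p^2 - 3], [4·p·q + 2·p, 2·p^2 - 8·q]].
At the point, J = [[15.000, 3.250], [35.000, -11.500]] (det J = -286.250).
Solving J·Δ = −F gives Δ = (-0.399, -0.541).
Then the next iterate is (p, q)₁ = (2.101, 2.459).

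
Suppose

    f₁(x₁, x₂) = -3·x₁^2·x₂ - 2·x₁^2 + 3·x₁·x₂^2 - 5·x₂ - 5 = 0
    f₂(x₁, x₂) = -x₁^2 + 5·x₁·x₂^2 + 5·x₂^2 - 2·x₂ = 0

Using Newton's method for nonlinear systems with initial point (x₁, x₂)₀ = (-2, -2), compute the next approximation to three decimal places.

(-1.642, -1.367)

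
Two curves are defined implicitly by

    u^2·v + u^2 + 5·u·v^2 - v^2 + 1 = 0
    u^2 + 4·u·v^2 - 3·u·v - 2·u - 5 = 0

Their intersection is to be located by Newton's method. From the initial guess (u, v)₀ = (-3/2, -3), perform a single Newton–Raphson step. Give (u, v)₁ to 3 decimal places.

At (-3/2, -3): F = (-80.000, -67.250).
Jacobian J = [[2·u·v + 2·u + 5·v^2, u^2 + 10·u·v - 2·v], [2·u + 4·v^2 - 3·v - 2, 8·u·v - 3·u]].
At the point, J = [[51.000, 53.250], [40.000, 40.500]] (det J = -64.500).
Solving J·Δ = −F gives Δ = (5.288, -3.562).
Then the next iterate is (u, v)₁ = (3.788, -6.562).

(3.788, -6.562)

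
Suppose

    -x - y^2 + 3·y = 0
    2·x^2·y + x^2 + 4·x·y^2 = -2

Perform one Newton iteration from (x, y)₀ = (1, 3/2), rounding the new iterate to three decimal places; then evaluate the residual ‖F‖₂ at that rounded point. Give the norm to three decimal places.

9.484

At (1, 3/2): F = (1.250, 15.000).
Jacobian J = [[-1, -2·y + 3], [4·x·y + 2·x + 4·y^2, 2·x^2 + 8·x·y]].
At the point, J = [[-1.000, 0.000], [17.000, 14.000]] (det J = -14.000).
Solving J·Δ = −F gives Δ = (1.250, -2.589).
Then the next iterate is (x, y)₁ = (2.250, -1.089).
Re-evaluating at (2.250, -1.089): F = (-6.70292, 6.70966), so ‖F‖₂ = 9.484.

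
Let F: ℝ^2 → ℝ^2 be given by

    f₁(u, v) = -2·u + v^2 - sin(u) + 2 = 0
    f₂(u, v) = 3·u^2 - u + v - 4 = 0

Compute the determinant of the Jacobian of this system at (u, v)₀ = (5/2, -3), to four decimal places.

J = [[-cos(u) - 2, 2·v], [6·u - 1, 1]].
At the point, J = [[-1.198856, -6.0000], [14.0000, 1.0000]].
det J = 82.8011.

82.8011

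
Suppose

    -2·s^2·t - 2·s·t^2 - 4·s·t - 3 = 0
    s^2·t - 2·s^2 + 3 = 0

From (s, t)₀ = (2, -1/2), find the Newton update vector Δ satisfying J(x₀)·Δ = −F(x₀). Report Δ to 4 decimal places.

(-0.6939, 0.0153)

At (2, -1/2): F = (4.0000, -7.0000).
Jacobian J = [[-4·s·t - 2·t^2 - 4·t, -2·s^2 - 4·s·t - 4·s], [2·s·t - 4·s, s^2]].
At the point, J = [[5.5000, -12.0000], [-10.0000, 4.0000]] (det J = -98.0000).
Solving J·Δ = −F gives Δ = (-0.6939, 0.0153).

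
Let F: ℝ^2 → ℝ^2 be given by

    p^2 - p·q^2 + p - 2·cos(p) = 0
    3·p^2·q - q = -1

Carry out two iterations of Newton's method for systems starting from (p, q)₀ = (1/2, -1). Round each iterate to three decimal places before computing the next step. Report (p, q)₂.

At (1/2, -1): F = (-1.50517, 1.250).
Jacobian J = [[2·p - q^2 + 2·sin(p) + 1, -2·p·q], [6·p·q, 3·p^2 - 1]].
At the point, J = [[1.95885, 1.000], [-3.000, -0.250]] (det J = 2.51029).
Solving J·Δ = −F gives Δ = (0.348, 0.823).
Then the next iterate is (p, q)₁ = (0.848, -0.177).
Round to (0.848, -0.177) and repeat: F = (0.21757, 0.79516), J = [[4.16459, 0.30019], [-0.90058, 1.15731]].
Δ = (-0.003, -0.689), so (p, q)₂ = (0.845, -0.866).

(0.845, -0.866)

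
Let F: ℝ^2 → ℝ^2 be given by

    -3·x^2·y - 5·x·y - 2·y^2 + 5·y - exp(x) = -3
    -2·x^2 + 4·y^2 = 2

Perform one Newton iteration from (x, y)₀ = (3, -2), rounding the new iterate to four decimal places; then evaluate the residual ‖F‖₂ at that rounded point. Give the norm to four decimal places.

At (3, -2): F = (48.914463, -4.0000).
Jacobian J = [[-6·x·y - 5·y - exp(x), -3·x^2 - 5·x - 4·y + 5], [-4·x, 8·y]].
At the point, J = [[25.914463, -29.0000], [-12.0000, -16.0000]] (det J = -762.631409).
Solving J·Δ = −F gives Δ = (-1.1783, 0.6337).
Then the next iterate is (x, y)₁ = (1.8217, -1.3663).
Re-evaluating at (1.8217, -1.3663): F = (12.300105, -1.170079), so ‖F‖₂ = 12.3556.

12.3556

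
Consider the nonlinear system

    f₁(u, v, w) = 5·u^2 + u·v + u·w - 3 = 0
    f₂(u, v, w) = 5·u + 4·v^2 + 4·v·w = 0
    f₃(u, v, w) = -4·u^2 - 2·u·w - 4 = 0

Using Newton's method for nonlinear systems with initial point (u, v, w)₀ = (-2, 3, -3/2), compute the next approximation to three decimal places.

(-1.286, 0.286, 1.607)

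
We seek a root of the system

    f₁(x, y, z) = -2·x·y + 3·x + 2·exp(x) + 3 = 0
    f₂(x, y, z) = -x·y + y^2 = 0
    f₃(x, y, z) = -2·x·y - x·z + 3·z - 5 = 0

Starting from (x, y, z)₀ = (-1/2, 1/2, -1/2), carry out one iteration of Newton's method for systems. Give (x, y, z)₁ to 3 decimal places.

(-1.312, -0.104, 1.342)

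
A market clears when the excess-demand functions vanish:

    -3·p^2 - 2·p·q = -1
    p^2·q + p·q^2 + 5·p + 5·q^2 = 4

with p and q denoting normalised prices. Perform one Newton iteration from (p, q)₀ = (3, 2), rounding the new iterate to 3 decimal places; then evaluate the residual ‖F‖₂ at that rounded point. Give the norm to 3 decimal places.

19.356

At (3, 2): F = (-38.000, 61.000).
Jacobian J = [[-6·p - 2·q, -2·p], [2·p·q + q^2 + 5, p^2 + 2·p·q + 10·q]].
At the point, J = [[-22.000, -6.000], [21.000, 41.000]] (det J = -776.000).
Solving J·Δ = −F gives Δ = (-1.536, -0.701).
Then the next iterate is (p, q)₁ = (1.464, 1.299).
Re-evaluating at (1.464, 1.299): F = (-9.23336, 17.01150), so ‖F‖₂ = 19.356.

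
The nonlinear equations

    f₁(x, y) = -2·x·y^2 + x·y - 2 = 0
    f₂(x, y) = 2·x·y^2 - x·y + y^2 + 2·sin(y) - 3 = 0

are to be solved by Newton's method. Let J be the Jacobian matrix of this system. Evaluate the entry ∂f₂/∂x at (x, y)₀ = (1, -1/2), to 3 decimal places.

1.000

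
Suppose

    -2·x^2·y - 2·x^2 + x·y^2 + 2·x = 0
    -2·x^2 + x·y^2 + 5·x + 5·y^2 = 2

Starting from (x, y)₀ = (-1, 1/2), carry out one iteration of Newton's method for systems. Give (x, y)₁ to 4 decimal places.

(-0.2593, 0.7870)

At (-1, 1/2): F = (-5.2500, -8.0000).
Jacobian J = [[-4·x·y - 4·x + y^2 + 2, -2·x^2 + 2·x·y], [-4·x + y^2 + 5, 2·x·y + 10·y]].
At the point, J = [[8.2500, -3.0000], [9.2500, 4.0000]] (det J = 60.7500).
Solving J·Δ = −F gives Δ = (0.7407, 0.2870).
Then the next iterate is (x, y)₁ = (-0.2593, 0.7870).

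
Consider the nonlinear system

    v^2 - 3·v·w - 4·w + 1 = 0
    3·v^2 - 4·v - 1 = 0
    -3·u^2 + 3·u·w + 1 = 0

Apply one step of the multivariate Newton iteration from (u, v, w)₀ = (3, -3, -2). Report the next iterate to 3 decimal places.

At (3, -3, -2): F = (0.000, 38.000, -44.000).
Jacobian J = [[0, 2·v - 3·w, -3·v - 4], [0, 6·v - 4, 0], [-6·u + 3·w, 0, 3·u]].
At the point, J = [[0.000, 0.000, 5.000], [0.000, -22.000, 0.000], [-24.000, 0.000, 9.000]] (det J = -2640.000).
Solving J·Δ = −F gives Δ = (-1.833, 1.727, 0.000).
Then the next iterate is (u, v, w)₁ = (1.167, -1.273, -2.000).

(1.167, -1.273, -2.000)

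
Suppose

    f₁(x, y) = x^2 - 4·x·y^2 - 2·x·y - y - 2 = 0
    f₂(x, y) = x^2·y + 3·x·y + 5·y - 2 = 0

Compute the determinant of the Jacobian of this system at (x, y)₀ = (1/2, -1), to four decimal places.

1.2500

J = [[2·x - 4·y^2 - 2·y, -8·x·y - 2·x - 1], [2·x·y + 3·y, x^2 + 3·x + 5]].
At the point, J = [[-1.0000, 2.0000], [-4.0000, 6.7500]].
det J = 1.2500.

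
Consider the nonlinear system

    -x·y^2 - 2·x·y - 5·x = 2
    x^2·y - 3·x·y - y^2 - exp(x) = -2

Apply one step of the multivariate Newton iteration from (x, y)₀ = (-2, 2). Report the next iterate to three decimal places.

At (-2, 2): F = (24.000, 17.86466).
Jacobian J = [[-y^2 - 2·y - 5, -2·x·y - 2·x], [2·x·y - 3·y - exp(x), x^2 - 3·x - 2·y]].
At the point, J = [[-13.000, 12.000], [-14.13534, 6.000]] (det J = 91.62402).
Solving J·Δ = −F gives Δ = (0.768, -1.168).
Then the next iterate is (x, y)₁ = (-1.232, 0.832).

(-1.232, 0.832)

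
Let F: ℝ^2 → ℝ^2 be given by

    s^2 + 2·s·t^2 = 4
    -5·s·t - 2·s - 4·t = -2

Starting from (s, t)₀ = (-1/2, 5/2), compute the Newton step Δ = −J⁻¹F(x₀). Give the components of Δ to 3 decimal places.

At (-1/2, 5/2): F = (-10.000, -0.750).
Jacobian J = [[2·s + 2·t^2, 4·s·t], [-5·t - 2, -5·s - 4]].
At the point, J = [[11.500, -5.000], [-14.500, -1.500]] (det J = -89.750).
Solving J·Δ = −F gives Δ = (0.125, -1.712).

(0.125, -1.712)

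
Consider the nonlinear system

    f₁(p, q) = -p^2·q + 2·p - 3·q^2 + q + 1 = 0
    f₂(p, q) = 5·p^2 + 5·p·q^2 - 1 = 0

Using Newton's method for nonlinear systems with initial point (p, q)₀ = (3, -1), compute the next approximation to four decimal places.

(1.5765, -0.6941)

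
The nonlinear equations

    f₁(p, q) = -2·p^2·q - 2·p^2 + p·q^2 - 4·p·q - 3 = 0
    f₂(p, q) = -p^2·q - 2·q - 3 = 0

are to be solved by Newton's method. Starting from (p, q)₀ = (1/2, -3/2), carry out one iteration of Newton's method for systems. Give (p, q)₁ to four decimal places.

At (1/2, -3/2): F = (1.3750, 0.3750).
Jacobian J = [[-4·p·q - 4·p + q^2 - 4·q, -2·p^2 + 2·p·q - 4·p], [-2·p·q, -p^2 - 2]].
At the point, J = [[9.2500, -4.0000], [1.5000, -2.2500]] (det J = -14.8125).
Solving J·Δ = −F gives Δ = (-0.1076, 0.0949).
Then the next iterate is (p, q)₁ = (0.3924, -1.4051).

(0.3924, -1.4051)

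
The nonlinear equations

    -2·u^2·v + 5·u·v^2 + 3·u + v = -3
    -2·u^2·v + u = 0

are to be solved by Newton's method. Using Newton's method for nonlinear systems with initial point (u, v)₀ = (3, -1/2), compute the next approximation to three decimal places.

(4.329, 0.684)

At (3, -1/2): F = (24.250, 12.000).
Jacobian J = [[-4·u·v + 5·v^2 + 3, -2·u^2 + 10·u·v + 1], [-4·u·v + 1, -2·u^2]].
At the point, J = [[10.250, -32.000], [7.000, -18.000]] (det J = 39.500).
Solving J·Δ = −F gives Δ = (1.329, 1.184).
Then the next iterate is (u, v)₁ = (4.329, 0.684).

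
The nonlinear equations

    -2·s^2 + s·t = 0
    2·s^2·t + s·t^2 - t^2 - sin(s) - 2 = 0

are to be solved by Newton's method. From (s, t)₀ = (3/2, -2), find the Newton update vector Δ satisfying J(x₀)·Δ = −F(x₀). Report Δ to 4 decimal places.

(-0.4755, 2.4639)

At (3/2, -2): F = (-7.5000, -9.997495).
Jacobian J = [[-4·s + t, s], [4·s·t + t^2 - cos(s), 2·s^2 + 2·s·t - 2·t]].
At the point, J = [[-8.0000, 1.5000], [-8.070737, 2.5000]] (det J = -7.893894).
Solving J·Δ = −F gives Δ = (-0.4755, 2.4639).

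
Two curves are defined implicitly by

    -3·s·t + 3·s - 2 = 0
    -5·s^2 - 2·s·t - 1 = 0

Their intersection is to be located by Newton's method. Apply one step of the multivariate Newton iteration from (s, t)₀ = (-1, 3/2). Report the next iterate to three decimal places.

(-0.667, 1.833)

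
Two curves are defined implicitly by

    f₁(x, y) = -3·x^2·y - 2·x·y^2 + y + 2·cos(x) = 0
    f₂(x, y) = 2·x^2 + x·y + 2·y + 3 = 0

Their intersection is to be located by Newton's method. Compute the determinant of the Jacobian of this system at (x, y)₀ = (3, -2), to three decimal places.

158.589

J = [[-6·x·y - 2·y^2 - 2·sin(x), -3·x^2 - 4·x·y + 1], [4·x + y, x + 2]].
At the point, J = [[27.71776, -2.000], [10.000, 5.000]].
det J = 158.589.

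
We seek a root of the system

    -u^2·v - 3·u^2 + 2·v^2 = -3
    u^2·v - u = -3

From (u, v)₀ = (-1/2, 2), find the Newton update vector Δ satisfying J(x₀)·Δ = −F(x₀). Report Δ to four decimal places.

At (-1/2, 2): F = (9.7500, 4.0000).
Jacobian J = [[-2·u·v - 6·u, -u^2 + 4·v], [2·u·v - 1, u^2]].
At the point, J = [[5.0000, 7.7500], [-3.0000, 0.2500]] (det J = 24.5000).
Solving J·Δ = −F gives Δ = (1.1658, -2.0102).

(1.1658, -2.0102)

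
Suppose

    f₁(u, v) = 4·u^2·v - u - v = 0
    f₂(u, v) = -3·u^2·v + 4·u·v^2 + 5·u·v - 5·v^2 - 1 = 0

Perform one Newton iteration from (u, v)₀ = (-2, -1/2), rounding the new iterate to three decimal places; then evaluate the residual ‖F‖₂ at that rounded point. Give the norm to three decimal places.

0.738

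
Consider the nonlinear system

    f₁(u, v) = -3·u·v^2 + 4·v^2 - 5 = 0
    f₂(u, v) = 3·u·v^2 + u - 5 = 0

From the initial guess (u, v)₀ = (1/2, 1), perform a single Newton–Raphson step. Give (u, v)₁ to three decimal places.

(0.759, 1.655)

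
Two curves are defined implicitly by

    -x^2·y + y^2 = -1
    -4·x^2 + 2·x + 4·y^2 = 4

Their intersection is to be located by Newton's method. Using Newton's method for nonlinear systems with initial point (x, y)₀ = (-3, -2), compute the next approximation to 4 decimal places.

(-1.5698, -1.5509)

At (-3, -2): F = (23.0000, -30.0000).
Jacobian J = [[-2·x·y, -x^2 + 2·y], [-8·x + 2, 8·y]].
At the point, J = [[-12.0000, -13.0000], [26.0000, -16.0000]] (det J = 530.0000).
Solving J·Δ = −F gives Δ = (1.4302, 0.4491).
Then the next iterate is (x, y)₁ = (-1.5698, -1.5509).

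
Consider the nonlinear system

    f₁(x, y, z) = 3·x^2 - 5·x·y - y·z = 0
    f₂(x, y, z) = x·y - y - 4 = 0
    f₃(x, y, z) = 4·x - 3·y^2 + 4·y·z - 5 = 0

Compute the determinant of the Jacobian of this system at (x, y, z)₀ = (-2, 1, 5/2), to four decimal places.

J = [[6·x - 5·y, -5·x - z, -y], [y, x - 1, 0], [4, -6·y + 4·z, 4·y]].
At the point, J = [[-17.0000, 7.5000, -1.0000], [1.0000, -3.0000, 0.0000], [4.0000, 4.0000, 4.0000]].
det J = 158.0000.

158.0000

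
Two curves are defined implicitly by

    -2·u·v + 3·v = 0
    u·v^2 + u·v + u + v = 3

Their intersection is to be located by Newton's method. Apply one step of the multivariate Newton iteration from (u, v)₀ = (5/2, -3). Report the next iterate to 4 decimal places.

(1.6636, -2.5091)

At (5/2, -3): F = (6.0000, 11.5000).
Jacobian J = [[-2·v, -2·u + 3], [v^2 + v + 1, 2·u·v + u + 1]].
At the point, J = [[6.0000, -2.0000], [7.0000, -11.5000]] (det J = -55.0000).
Solving J·Δ = −F gives Δ = (-0.8364, 0.4909).
Then the next iterate is (u, v)₁ = (1.6636, -2.5091).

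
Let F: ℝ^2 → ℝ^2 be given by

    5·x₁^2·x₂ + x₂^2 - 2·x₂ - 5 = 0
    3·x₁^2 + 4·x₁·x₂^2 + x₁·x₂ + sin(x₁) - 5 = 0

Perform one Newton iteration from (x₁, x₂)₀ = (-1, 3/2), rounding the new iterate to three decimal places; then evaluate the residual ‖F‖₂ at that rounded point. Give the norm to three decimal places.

2.954

At (-1, 3/2): F = (1.750, -13.34147).
Jacobian J = [[10·x₁·x₂, 5·x₁^2 + 2·x₂ - 2], [6·x₁ + 4·x₂^2 + x₂ + cos(x₁), 8·x₁·x₂ + x₁]].
At the point, J = [[-15.000, 6.000], [5.04030, -13.000]] (det J = 164.75819).
Solving J·Δ = −F gives Δ = (-0.348, -1.161).
Then the next iterate is (x₁, x₂)₁ = (-1.348, 0.339).
Re-evaluating at (-1.348, 0.339): F = (-2.48309, -1.60060), so ‖F‖₂ = 2.954.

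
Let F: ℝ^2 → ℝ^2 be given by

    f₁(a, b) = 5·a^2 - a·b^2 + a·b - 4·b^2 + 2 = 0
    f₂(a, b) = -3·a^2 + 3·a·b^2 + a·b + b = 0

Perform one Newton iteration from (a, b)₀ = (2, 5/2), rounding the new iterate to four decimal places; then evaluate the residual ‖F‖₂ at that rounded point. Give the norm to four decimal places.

10.5395

At (2, 5/2): F = (-10.5000, 33.0000).
Jacobian J = [[10·a - b^2 + b, -2·a·b + a - 8·b], [-6·a + 3·b^2 + b, 6·a·b + a + 1]].
At the point, J = [[16.2500, -28.0000], [9.2500, 33.0000]] (det J = 795.2500).
Solving J·Δ = −F gives Δ = (-0.7262, -0.7964).
Then the next iterate is (a, b)₁ = (1.2738, 1.7036).
Re-evaluating at (1.2738, 1.7036): F = (-3.023024, 10.096616), so ‖F‖₂ = 10.5395.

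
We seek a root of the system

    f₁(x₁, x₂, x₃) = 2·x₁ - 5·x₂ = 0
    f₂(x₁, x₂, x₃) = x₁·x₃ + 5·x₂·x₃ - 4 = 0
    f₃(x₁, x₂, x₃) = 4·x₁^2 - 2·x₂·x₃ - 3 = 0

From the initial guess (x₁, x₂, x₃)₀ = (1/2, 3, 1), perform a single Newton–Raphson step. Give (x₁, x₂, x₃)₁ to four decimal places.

At (1/2, 3, 1): F = (-14.0000, 11.5000, -8.0000).
Jacobian J = [[2, -5, 0], [x₃, 5·x₃, x₁ + 5·x₂], [8·x₁, -2·x₃, -2·x₂]].
At the point, J = [[2.0000, -5.0000, 0.0000], [1.0000, 5.0000, 15.5000], [4.0000, -2.0000, -6.0000]] (det J = -338.0000).
Solving J·Δ = −F gives Δ = (0.7722, -2.4911, 0.0118).
Then the next iterate is (x₁, x₂, x₃)₁ = (1.2722, 0.5089, 1.0118).

(1.2722, 0.5089, 1.0118)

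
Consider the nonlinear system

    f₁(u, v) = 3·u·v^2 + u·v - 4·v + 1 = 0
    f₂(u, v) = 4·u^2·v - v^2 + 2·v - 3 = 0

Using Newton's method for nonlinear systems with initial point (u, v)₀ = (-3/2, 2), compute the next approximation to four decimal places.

(-1.1642, 1.0086)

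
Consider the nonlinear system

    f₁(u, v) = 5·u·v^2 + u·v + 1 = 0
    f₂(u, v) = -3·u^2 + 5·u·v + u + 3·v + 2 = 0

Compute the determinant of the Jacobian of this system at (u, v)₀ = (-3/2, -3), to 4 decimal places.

J = [[5·v^2 + v, 10·u·v + u], [-6·u + 5·v + 1, 5·u + 3]].
At the point, J = [[42.0000, 43.5000], [-5.0000, -4.5000]].
det J = 28.5000.

28.5000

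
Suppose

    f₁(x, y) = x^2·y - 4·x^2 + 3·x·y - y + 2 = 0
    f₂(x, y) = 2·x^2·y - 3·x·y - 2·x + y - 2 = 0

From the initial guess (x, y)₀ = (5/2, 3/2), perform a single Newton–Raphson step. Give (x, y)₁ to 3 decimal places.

(2.188, 1.608)

At (5/2, 3/2): F = (-3.875, 2.000).
Jacobian J = [[2·x·y - 8·x + 3·y, x^2 + 3·x - 1], [4·x·y - 3·y - 2, 2·x^2 - 3·x + 1]].
At the point, J = [[-8.000, 12.750], [8.500, 6.000]] (det J = -156.375).
Solving J·Δ = −F gives Δ = (-0.312, 0.108).
Then the next iterate is (x, y)₁ = (2.188, 1.608).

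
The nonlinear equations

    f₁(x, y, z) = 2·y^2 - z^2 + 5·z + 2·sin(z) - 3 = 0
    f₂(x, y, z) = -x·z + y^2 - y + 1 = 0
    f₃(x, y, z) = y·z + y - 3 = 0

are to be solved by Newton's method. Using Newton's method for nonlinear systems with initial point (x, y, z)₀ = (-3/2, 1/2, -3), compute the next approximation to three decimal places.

(-1.867, -0.692, 0.233)

At (-3/2, 1/2, -3): F = (-26.78224, -3.750, -4.000).
Jacobian J = [[0, 4·y, -2·z + 2·cos(z) + 5], [-z, 2·y - 1, -x], [0, z + 1, y]].
At the point, J = [[0.000, 2.000, 9.02002], [3.000, 0.000, 1.500], [0.000, -2.000, 0.500]] (det J = -57.12009).
Solving J·Δ = −F gives Δ = (-0.367, -1.192, 3.233).
Then the next iterate is (x, y, z)₁ = (-1.867, -0.692, 0.233).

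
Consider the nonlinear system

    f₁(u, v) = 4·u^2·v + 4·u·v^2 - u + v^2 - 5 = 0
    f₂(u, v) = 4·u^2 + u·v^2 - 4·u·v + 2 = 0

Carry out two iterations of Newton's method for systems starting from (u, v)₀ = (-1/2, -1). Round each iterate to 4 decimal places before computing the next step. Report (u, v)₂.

At (-1/2, -1): F = (-6.5000, 0.5000).
Jacobian J = [[8·u·v + 4·v^2 - 1, 4·u^2 + 8·u·v + 2·v], [8·u + v^2 - 4·v, 2·u·v - 4·u]].
At the point, J = [[7.0000, 3.0000], [1.0000, 3.0000]] (det J = 18.0000).
Solving J·Δ = −F gives Δ = (1.1667, -0.5556).
Then the next iterate is (u, v)₁ = (0.6667, -1.5556).
Round to (0.6667, -1.5556) and repeat: F = (0.440770, 9.539771), J = [[0.382617, -9.630193], [13.975891, -4.741037]].
Δ = (-0.6762, 0.0189), so (u, v)₂ = (-0.0095, -1.5367).

(-0.0095, -1.5367)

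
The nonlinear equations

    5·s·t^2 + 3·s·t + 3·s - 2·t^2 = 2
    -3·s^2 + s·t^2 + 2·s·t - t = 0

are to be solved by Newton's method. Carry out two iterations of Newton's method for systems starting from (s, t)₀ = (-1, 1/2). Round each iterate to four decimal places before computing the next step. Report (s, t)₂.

At (-1, 1/2): F = (-8.2500, -4.7500).
Jacobian J = [[5·t^2 + 3·t + 3, 10·s·t + 3·s - 4·t], [-6·s + t^2 + 2·t, 2·s·t + 2·s - 1]].
At the point, J = [[5.7500, -10.0000], [7.2500, -4.0000]] (det J = 49.5000).
Solving J·Δ = −F gives Δ = (0.2929, -0.6566).
Then the next iterate is (s, t)₁ = (-0.7071, -0.1566).
Round to (-0.7071, -0.1566) and repeat: F = (-3.924855, -1.139248), J = [[2.652818, -0.387581], [3.953924, -2.192736]].
Δ = (1.9056, 2.9167), so (s, t)₂ = (1.1985, 2.7601).

(1.1985, 2.7601)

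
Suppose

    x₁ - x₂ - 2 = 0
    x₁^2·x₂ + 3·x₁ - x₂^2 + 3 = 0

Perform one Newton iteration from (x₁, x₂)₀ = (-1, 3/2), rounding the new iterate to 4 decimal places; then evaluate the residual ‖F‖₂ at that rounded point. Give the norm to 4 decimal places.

22.0957

At (-1, 3/2): F = (-4.5000, -0.7500).
Jacobian J = [[1, -1], [2·x₁·x₂ + 3, x₁^2 - 2·x₂]].
At the point, J = [[1.0000, -1.0000], [0.0000, -2.0000]] (det J = -2.0000).
Solving J·Δ = −F gives Δ = (4.1250, -0.3750).
Then the next iterate is (x₁, x₂)₁ = (3.1250, 1.1250).
Re-evaluating at (3.1250, 1.1250): F = (0.0000, 22.095703), so ‖F‖₂ = 22.0957.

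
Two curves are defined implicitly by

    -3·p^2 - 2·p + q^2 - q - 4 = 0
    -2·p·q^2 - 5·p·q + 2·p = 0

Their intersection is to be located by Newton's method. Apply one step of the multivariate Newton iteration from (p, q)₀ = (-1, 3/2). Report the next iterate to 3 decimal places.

(0.043, 1.539)

At (-1, 3/2): F = (-4.250, 10.000).
Jacobian J = [[-6·p - 2, 2·q - 1], [-2·q^2 - 5·q + 2, -4·p·q - 5·p]].
At the point, J = [[4.000, 2.000], [-10.000, 11.000]] (det J = 64.000).
Solving J·Δ = −F gives Δ = (1.043, 0.039).
Then the next iterate is (p, q)₁ = (0.043, 1.539).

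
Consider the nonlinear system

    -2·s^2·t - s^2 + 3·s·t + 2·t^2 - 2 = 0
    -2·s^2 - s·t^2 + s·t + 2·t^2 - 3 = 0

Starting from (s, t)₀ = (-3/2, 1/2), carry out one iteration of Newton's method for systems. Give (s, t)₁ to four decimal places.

(-0.3404, 0.5638)

At (-3/2, 1/2): F = (-8.2500, -7.3750).
Jacobian J = [[-4·s·t - 2·s + 3·t, -2·s^2 + 3·s + 4·t], [-4·s - t^2 + t, -2·s·t + s + 4·t]].
At the point, J = [[7.5000, -7.0000], [6.2500, 2.0000]] (det J = 58.7500).
Solving J·Δ = −F gives Δ = (1.1596, 0.0638).
Then the next iterate is (s, t)₁ = (-0.3404, 0.5638).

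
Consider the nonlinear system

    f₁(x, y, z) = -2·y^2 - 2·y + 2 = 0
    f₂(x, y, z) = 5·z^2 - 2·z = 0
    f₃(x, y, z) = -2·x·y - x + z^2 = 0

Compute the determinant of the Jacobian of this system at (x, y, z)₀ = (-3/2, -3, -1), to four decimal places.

J = [[0, -4·y - 2, 0], [0, 0, 10·z - 2], [-2·y - 1, -2·x, 2·z]].
At the point, J = [[0.0000, 10.0000, 0.0000], [0.0000, 0.0000, -12.0000], [5.0000, 3.0000, -2.0000]].
det J = -600.0000.

-600.0000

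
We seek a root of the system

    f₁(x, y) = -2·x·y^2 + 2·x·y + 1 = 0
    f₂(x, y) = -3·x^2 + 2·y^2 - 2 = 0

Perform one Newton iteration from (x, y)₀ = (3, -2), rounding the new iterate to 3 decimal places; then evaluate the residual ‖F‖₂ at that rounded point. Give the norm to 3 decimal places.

11.043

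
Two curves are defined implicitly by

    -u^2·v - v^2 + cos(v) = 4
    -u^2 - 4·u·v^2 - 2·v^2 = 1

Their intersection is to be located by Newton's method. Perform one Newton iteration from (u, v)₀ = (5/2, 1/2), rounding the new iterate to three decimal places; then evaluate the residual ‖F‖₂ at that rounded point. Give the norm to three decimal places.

At (5/2, 1/2): F = (-6.49742, -10.250).
Jacobian J = [[-2·u·v, -u^2 - 2·v - sin(v)], [-2·u - 4·v^2, -8·u·v - 4·v]].
At the point, J = [[-2.500, -7.72943], [-6.000, -12.000]] (det J = -16.37655).
Solving J·Δ = −F gives Δ = (-0.077, -0.816).
Then the next iterate is (u, v)₁ = (2.423, -0.316).
Re-evaluating at (2.423, -0.316): F = (-1.29416, -8.03845), so ‖F‖₂ = 8.142.

8.142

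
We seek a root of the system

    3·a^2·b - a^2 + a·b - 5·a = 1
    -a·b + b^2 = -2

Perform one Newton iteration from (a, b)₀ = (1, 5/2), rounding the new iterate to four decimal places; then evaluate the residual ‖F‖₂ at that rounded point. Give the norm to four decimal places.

At (1, 5/2): F = (3.0000, 5.7500).
Jacobian J = [[6·a·b - 2·a + b - 5, 3·a^2 + a], [-b, -a + 2·b]].
At the point, J = [[10.5000, 4.0000], [-2.5000, 4.0000]] (det J = 52.0000).
Solving J·Δ = −F gives Δ = (0.2115, -1.3053).
Then the next iterate is (a, b)₁ = (1.2115, 1.1947).
Re-evaluating at (1.2115, 1.1947): F = (-1.817354, 1.979929), so ‖F‖₂ = 2.6875.

2.6875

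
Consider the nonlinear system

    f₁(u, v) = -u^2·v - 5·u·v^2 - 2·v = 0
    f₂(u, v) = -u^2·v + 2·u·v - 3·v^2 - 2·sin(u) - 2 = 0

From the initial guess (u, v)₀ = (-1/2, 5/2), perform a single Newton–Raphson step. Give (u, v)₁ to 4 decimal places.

(-0.6773, 1.0271)

At (-1/2, 5/2): F = (10.0000, -22.916149).
Jacobian J = [[-2·u·v - 5·v^2, -u^2 - 10·u·v - 2], [-2·u·v + 2·v - 2·cos(u), -u^2 + 2·u - 6·v]].
At the point, J = [[-28.7500, 10.2500], [5.744835, -16.2500]] (det J = 408.302943).
Solving J·Δ = −F gives Δ = (-0.1773, -1.4729).
Then the next iterate is (u, v)₁ = (-0.6773, 1.0271).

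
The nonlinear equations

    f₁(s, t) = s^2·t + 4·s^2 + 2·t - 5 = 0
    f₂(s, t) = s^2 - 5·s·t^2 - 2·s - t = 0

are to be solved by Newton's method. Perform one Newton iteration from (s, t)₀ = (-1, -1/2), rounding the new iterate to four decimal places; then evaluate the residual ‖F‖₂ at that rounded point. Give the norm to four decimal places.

3.2143

At (-1, -1/2): F = (-2.5000, 4.7500).
Jacobian J = [[2·s·t + 8·s, s^2 + 2], [2·s - 5·t^2 - 2, -10·s·t - 1]].
At the point, J = [[-7.0000, 3.0000], [-5.2500, -6.0000]] (det J = 57.7500).
Solving J·Δ = −F gives Δ = (-0.0130, 0.8030).
Then the next iterate is (s, t)₁ = (-1.0130, 0.3030).
Re-evaluating at (-1.0130, 0.3030): F = (0.021605, 3.214182), so ‖F‖₂ = 3.2143.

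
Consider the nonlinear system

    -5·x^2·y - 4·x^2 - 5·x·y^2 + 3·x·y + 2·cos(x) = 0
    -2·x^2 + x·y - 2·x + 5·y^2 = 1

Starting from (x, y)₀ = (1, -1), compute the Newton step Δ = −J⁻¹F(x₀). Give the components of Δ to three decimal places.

At (1, -1): F = (-5.91940, -1.000).
Jacobian J = [[-10·x·y - 8·x - 5·y^2 + 3·y - 2·sin(x), -5·x^2 - 10·x·y + 3·x], [-4·x + y - 2, x + 10·y]].
At the point, J = [[-7.68294, 8.000], [-7.000, -9.000]] (det J = 125.14648).
Solving J·Δ = −F gives Δ = (-0.490, 0.270).

(-0.490, 0.270)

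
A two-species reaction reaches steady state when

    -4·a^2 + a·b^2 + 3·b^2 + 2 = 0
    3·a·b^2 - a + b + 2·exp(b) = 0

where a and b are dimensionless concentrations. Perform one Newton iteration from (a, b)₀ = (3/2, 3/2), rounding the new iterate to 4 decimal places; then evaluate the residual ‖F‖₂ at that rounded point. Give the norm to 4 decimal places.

At (3/2, 3/2): F = (3.1250, 19.088378).
Jacobian J = [[-8·a + b^2, 2·a·b + 6·b], [3·b^2 - 1, 6·a·b + 2·exp(b) + 1]].
At the point, J = [[-9.7500, 13.5000], [5.7500, 23.463378]] (det J = -306.392937).
Solving J·Δ = −F gives Δ = (-0.6017, -0.6661).
Then the next iterate is (a, b)₁ = (0.8983, 0.8339).
Re-evaluating at (0.8983, 0.8339): F = (1.483064, 6.414165), so ‖F‖₂ = 6.5834.

6.5834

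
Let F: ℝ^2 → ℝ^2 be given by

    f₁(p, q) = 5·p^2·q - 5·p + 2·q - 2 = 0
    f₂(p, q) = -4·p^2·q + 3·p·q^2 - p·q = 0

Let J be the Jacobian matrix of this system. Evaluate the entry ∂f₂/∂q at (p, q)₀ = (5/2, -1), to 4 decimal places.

-42.5000

∂f₂/∂q = -4·p^2 + 6·p·q - p.
At (5/2, -1) this is -42.5000.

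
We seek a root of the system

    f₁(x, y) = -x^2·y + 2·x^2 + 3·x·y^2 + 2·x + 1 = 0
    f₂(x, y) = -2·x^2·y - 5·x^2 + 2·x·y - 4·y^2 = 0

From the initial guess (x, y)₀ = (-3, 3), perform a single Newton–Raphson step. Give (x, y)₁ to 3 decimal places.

(-1.222, 2.480)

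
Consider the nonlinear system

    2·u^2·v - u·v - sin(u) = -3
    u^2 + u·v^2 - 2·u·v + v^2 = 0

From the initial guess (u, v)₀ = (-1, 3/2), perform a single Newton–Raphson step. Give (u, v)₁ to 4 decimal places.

(-0.4020, 0.3223)

At (-1, 3/2): F = (8.341471, 4.0000).
Jacobian J = [[4·u·v - v - cos(u), 2·u^2 - u], [2·u + v^2 - 2·v, 2·u·v - 2·u + 2·v]].
At the point, J = [[-8.040302, 3.0000], [-2.7500, 2.0000]] (det J = -7.830605).
Solving J·Δ = −F gives Δ = (0.5980, -1.1777).
Then the next iterate is (u, v)₁ = (-0.4020, 0.3223).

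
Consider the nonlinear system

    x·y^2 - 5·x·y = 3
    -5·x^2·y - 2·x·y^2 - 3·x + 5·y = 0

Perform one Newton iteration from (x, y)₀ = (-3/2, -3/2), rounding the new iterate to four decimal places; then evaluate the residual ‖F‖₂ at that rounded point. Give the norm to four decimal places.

5.1233

At (-3/2, -3/2): F = (-17.6250, 20.6250).
Jacobian J = [[y^2 - 5·y, 2·x·y - 5·x], [-10·x·y - 2·y^2 - 3, -5·x^2 - 4·x·y + 5]].
At the point, J = [[9.7500, 12.0000], [-30.0000, -15.2500]] (det J = 211.3125).
Solving J·Δ = −F gives Δ = (-0.1007, 1.5506).
Then the next iterate is (x, y)₁ = (-1.6007, 0.0506).
Re-evaluating at (-1.6007, 0.0506): F = (-2.599121, 4.415050), so ‖F‖₂ = 5.1233.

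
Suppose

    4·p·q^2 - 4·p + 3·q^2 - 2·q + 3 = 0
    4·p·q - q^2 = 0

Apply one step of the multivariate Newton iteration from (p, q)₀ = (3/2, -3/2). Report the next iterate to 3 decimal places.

(0.384, -0.994)

At (3/2, -3/2): F = (20.250, -11.250).
Jacobian J = [[4·q^2 - 4, 8·p·q + 6·q - 2], [4·q, 4·p - 2·q]].
At the point, J = [[5.000, -29.000], [-6.000, 9.000]] (det J = -129.000).
Solving J·Δ = −F gives Δ = (-1.116, 0.506).
Then the next iterate is (p, q)₁ = (0.384, -0.994).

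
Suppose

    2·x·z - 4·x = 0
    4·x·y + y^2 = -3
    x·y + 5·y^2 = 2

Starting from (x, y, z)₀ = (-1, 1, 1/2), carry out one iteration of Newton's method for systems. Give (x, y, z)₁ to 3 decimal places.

(-1.105, 0.789, 2.158)

At (-1, 1, 1/2): F = (3.000, 0.000, 2.000).
Jacobian J = [[2·z - 4, 0, 2·x], [4·y, 4·x + 2·y, 0], [y, x + 10·y, 0]].
At the point, J = [[-3.000, 0.000, -2.000], [4.000, -2.000, 0.000], [1.000, 9.000, 0.000]] (det J = -76.000).
Solving J·Δ = −F gives Δ = (-0.105, -0.211, 1.658).
Then the next iterate is (x, y, z)₁ = (-1.105, 0.789, 2.158).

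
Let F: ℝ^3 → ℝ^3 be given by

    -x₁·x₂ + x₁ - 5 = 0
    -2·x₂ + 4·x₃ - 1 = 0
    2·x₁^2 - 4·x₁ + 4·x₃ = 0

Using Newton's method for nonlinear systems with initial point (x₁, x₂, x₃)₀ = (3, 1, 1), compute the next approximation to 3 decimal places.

At (3, 1, 1): F = (-5.000, 1.000, 10.000).
Jacobian J = [[-x₂ + 1, -x₁, 0], [0, -2, 4], [4·x₁ - 4, 0, 4]].
At the point, J = [[0.000, -3.000, 0.000], [0.000, -2.000, 4.000], [8.000, 0.000, 4.000]] (det J = -96.000).
Solving J·Δ = −F gives Δ = (-0.708, -1.667, -1.083).
Then the next iterate is (x₁, x₂, x₃)₁ = (2.292, -0.667, -0.083).

(2.292, -0.667, -0.083)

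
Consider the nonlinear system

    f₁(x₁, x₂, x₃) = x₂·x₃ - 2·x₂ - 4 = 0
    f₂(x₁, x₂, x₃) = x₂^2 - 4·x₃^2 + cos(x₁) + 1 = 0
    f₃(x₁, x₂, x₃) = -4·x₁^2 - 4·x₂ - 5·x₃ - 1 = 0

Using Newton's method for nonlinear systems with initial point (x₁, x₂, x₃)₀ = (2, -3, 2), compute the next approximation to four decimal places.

(0.8126, -0.3339, 0.6667)

At (2, -3, 2): F = (-4.0000, -6.416147, -15.0000).
Jacobian J = [[0, x₃ - 2, x₂], [-sin(x₁), 2·x₂, -8·x₃], [-8·x₁, -4, -5]].
At the point, J = [[0.0000, 0.0000, -3.0000], [-0.909297, -6.0000, -16.0000], [-16.0000, -4.0000, -5.0000]] (det J = 277.088431).
Solving J·Δ = −F gives Δ = (-1.1874, 2.6661, -1.3333).
Then the next iterate is (x₁, x₂, x₃)₁ = (0.8126, -0.3339, 0.6667).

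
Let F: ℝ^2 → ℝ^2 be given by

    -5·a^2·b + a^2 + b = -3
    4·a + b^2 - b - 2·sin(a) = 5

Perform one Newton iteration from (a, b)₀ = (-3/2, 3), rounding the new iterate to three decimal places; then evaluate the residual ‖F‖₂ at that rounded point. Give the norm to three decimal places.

4.819

At (-3/2, 3): F = (-25.500, -3.00501).
Jacobian J = [[-10·a·b + 2·a, -5·a^2 + 1], [-2·cos(a) + 4, 2·b - 1]].
At the point, J = [[42.000, -10.250], [3.85853, 5.000]] (det J = 249.54989).
Solving J·Δ = −F gives Δ = (0.634, 0.111).
Then the next iterate is (a, b)₁ = (-0.866, 3.111).
Re-evaluating at (-0.866, 3.111): F = (-4.80461, -0.37319), so ‖F‖₂ = 4.819.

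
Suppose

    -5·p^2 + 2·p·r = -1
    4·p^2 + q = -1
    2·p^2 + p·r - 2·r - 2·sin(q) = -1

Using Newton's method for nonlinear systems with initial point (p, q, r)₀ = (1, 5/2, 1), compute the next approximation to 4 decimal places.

At (1, 5/2, 1): F = (-2.0000, 7.5000, 0.803056).
Jacobian J = [[-10·p + 2·r, 0, 2·p], [8·p, 1, 0], [4·p + r, -2·cos(q), p - 2]].
At the point, J = [[-8.0000, 0.0000, 2.0000], [8.0000, 1.0000, 0.0000], [5.0000, 1.602287, -1.0000]] (det J = 23.636596).
Solving J·Δ = −F gives Δ = (-1.0335, 0.7679, -3.1340).
Then the next iterate is (p, q, r)₁ = (-0.0335, 3.2679, -2.1340).

(-0.0335, 3.2679, -2.1340)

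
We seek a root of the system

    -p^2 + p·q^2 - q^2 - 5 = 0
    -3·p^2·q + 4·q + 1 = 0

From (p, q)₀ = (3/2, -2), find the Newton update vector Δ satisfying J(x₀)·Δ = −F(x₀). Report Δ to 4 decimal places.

(-0.8252, -3.0376)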